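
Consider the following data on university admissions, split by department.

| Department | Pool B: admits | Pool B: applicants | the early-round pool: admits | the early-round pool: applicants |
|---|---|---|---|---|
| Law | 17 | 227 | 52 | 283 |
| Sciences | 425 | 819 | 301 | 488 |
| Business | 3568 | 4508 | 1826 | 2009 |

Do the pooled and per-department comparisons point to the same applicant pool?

Law: Pool B 17/227 = 7.5%, the early-round pool 52/283 = 18.4% → the early-round pool
Sciences: Pool B 425/819 = 51.9%, the early-round pool 301/488 = 61.7% → the early-round pool
Business: Pool B 3568/4508 = 79.1%, the early-round pool 1826/2009 = 90.9% → the early-round pool
Overall: Pool B 4010/5554 = 72.2%, the early-round pool 2179/2780 = 78.4% → the early-round pool
The early-round pool wins overall and in every department group — no reversal.

Yes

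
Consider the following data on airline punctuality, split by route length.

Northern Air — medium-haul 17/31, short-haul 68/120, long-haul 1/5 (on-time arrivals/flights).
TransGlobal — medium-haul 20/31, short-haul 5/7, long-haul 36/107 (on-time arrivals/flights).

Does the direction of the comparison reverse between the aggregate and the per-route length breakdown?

Yes

Medium-haul: Northern Air 17/31 = 54.8%, TransGlobal 20/31 = 64.5% → TransGlobal
Short-haul: Northern Air 68/120 = 56.7%, TransGlobal 5/7 = 71.4% → TransGlobal
Long-haul: Northern Air 1/5 = 20.0%, TransGlobal 36/107 = 33.6% → TransGlobal
Overall: Northern Air 86/156 = 55.1%, TransGlobal 61/145 = 42.1% → Northern Air
TransGlobal wins each route group but Northern Air wins overall — the comparison reverses. TransGlobal's flights skew toward long-haul, which has a lower base rate.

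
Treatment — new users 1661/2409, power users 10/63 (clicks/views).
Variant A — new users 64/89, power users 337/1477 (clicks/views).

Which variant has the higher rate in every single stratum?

New users: Treatment 1661/2409 = 68.9%, Variant A 64/89 = 71.9% → Variant A
Power users: Treatment 10/63 = 15.9%, Variant A 337/1477 = 22.8% → Variant A
Variant A has the higher rate in both groups.

Variant A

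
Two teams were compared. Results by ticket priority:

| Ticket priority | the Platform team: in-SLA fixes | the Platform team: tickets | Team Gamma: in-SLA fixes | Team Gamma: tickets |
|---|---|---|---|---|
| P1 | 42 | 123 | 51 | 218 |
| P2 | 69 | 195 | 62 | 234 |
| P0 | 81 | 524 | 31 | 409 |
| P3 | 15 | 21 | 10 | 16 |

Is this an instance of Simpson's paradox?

No

P1: the Platform team 42/123 = 34.1%, Team Gamma 51/218 = 23.4% → the Platform team
P2: the Platform team 69/195 = 35.4%, Team Gamma 62/234 = 26.5% → the Platform team
P0: the Platform team 81/524 = 15.5%, Team Gamma 31/409 = 7.6% → the Platform team
P3: the Platform team 15/21 = 71.4%, Team Gamma 10/16 = 62.5% → the Platform team
Overall: the Platform team 207/863 = 24.0%, Team Gamma 154/877 = 17.6% → the Platform team
The Platform team wins overall and in every ticket group — no reversal.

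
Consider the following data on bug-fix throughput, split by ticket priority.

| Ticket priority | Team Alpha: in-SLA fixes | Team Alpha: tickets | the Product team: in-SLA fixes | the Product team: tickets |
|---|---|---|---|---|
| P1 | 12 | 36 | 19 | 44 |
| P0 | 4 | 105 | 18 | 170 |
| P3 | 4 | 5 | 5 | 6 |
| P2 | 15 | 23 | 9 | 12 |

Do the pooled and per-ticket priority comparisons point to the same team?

Yes

P1: Team Alpha 12/36 = 33.3%, the Product team 19/44 = 43.2% → the Product team
P0: Team Alpha 4/105 = 3.8%, the Product team 18/170 = 10.6% → the Product team
P3: Team Alpha 4/5 = 80.0%, the Product team 5/6 = 83.3% → the Product team
P2: Team Alpha 15/23 = 65.2%, the Product team 9/12 = 75.0% → the Product team
Overall: Team Alpha 35/169 = 20.7%, the Product team 51/232 = 22.0% → the Product team
The Product team wins overall and in every ticket group — no reversal.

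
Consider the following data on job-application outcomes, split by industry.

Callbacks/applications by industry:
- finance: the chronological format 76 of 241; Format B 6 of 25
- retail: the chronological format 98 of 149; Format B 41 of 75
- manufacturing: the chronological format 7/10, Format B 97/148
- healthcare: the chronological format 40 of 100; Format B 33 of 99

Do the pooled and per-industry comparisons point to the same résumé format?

No

Finance: the chronological format 76/241 = 31.5%, Format B 6/25 = 24.0% → the chronological format
Retail: the chronological format 98/149 = 65.8%, Format B 41/75 = 54.7% → the chronological format
Manufacturing: the chronological format 7/10 = 70.0%, Format B 97/148 = 65.5% → the chronological format
Healthcare: the chronological format 40/100 = 40.0%, Format B 33/99 = 33.3% → the chronological format
Overall: the chronological format 221/500 = 44.2%, Format B 177/347 = 51.0% → Format B
The chronological format wins each industry group but Format B wins overall — the comparison reverses. The chronological format's applications skew toward finance, which has a lower base rate.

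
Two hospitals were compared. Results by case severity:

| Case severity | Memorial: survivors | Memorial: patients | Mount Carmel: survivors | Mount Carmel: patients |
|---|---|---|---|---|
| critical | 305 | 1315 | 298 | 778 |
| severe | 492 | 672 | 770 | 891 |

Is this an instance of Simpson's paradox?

No

Critical: Memorial 305/1315 = 23.2%, Mount Carmel 298/778 = 38.3% → Mount Carmel
Severe: Memorial 492/672 = 73.2%, Mount Carmel 770/891 = 86.4% → Mount Carmel
Overall: Memorial 797/1987 = 40.1%, Mount Carmel 1068/1669 = 64.0% → Mount Carmel
Mount Carmel wins overall and in every case group — no reversal.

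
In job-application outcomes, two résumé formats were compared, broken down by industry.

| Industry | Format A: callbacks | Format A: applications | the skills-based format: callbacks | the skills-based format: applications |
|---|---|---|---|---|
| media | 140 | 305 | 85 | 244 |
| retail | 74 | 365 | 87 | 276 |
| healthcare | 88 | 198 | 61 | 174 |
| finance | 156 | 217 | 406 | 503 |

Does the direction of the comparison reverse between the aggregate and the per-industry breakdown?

No

Media: Format A 140/305 = 45.9%, the skills-based format 85/244 = 34.8% → Format A
Retail: Format A 74/365 = 20.3%, the skills-based format 87/276 = 31.5% → the skills-based format
Healthcare: Format A 88/198 = 44.4%, the skills-based format 61/174 = 35.1% → Format A
Finance: Format A 156/217 = 71.9%, the skills-based format 406/503 = 80.7% → the skills-based format
Overall: Format A 458/1085 = 42.2%, the skills-based format 639/1197 = 53.4% → the skills-based format
Neither sweeps: Format A wins 2 of 4 groups, the skills-based format wins 2. The skills-based format wins overall but not every group — no Simpson reversal.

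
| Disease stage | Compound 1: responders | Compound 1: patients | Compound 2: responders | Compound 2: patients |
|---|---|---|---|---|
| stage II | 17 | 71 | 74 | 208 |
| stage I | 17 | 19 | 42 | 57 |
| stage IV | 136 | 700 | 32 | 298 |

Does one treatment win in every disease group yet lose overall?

Stage II: Compound 1 17/71 = 23.9%, Compound 2 74/208 = 35.6% → Compound 2
Stage I: Compound 1 17/19 = 89.5%, Compound 2 42/57 = 73.7% → Compound 1
Stage IV: Compound 1 136/700 = 19.4%, Compound 2 32/298 = 10.7% → Compound 1
Overall: Compound 1 170/790 = 21.5%, Compound 2 148/563 = 26.3% → Compound 2
Neither sweeps: Compound 1 wins 2 of 3 groups, Compound 2 wins 1. Compound 2 wins overall but not every group — no Simpson reversal.

No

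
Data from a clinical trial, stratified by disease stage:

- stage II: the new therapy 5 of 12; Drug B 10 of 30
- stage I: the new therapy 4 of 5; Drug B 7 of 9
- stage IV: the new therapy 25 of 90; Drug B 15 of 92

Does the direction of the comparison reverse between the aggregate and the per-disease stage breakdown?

No

Stage II: the new therapy 5/12 = 41.7%, Drug B 10/30 = 33.3% → the new therapy
Stage I: the new therapy 4/5 = 80.0%, Drug B 7/9 = 77.8% → the new therapy
Stage IV: the new therapy 25/90 = 27.8%, Drug B 15/92 = 16.3% → the new therapy
Overall: the new therapy 34/107 = 31.8%, Drug B 32/131 = 24.4% → the new therapy
The new therapy wins overall and in every disease group — no reversal.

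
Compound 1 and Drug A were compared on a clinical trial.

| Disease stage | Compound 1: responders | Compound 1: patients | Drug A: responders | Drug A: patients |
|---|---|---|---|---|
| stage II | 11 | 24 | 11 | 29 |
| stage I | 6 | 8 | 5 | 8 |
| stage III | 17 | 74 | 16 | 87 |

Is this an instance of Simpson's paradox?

No

Stage II: Compound 1 11/24 = 45.8%, Drug A 11/29 = 37.9% → Compound 1
Stage I: Compound 1 6/8 = 75.0%, Drug A 5/8 = 62.5% → Compound 1
Stage III: Compound 1 17/74 = 23.0%, Drug A 16/87 = 18.4% → Compound 1
Overall: Compound 1 34/106 = 32.1%, Drug A 32/124 = 25.8% → Compound 1
Compound 1 wins overall and in every disease group — no reversal.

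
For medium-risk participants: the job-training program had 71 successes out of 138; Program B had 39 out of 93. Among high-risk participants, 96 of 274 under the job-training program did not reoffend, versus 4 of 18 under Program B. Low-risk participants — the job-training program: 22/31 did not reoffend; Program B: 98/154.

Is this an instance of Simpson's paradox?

Yes

Medium-risk: the job-training program 71/138 = 51.4%, Program B 39/93 = 41.9% → the job-training program
High-risk: the job-training program 96/274 = 35.0%, Program B 4/18 = 22.2% → the job-training program
Low-risk: the job-training program 22/31 = 71.0%, Program B 98/154 = 63.6% → the job-training program
Overall: the job-training program 189/443 = 42.7%, Program B 141/265 = 53.2% → Program B
The job-training program wins each risk group but Program B wins overall — the comparison reverses. The job-training program's participants skew toward high-risk, which has a lower base rate.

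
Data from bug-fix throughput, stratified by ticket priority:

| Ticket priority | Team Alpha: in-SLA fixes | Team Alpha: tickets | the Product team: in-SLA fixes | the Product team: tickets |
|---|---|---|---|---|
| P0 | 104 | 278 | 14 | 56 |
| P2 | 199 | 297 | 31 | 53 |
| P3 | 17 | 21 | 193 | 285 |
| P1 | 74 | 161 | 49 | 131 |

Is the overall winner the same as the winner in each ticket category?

No

P0: Team Alpha 104/278 = 37.4%, the Product team 14/56 = 25.0% → Team Alpha
P2: Team Alpha 199/297 = 67.0%, the Product team 31/53 = 58.5% → Team Alpha
P3: Team Alpha 17/21 = 81.0%, the Product team 193/285 = 67.7% → Team Alpha
P1: Team Alpha 74/161 = 46.0%, the Product team 49/131 = 37.4% → Team Alpha
Overall: Team Alpha 394/757 = 52.0%, the Product team 287/525 = 54.7% → the Product team
Team Alpha wins each ticket group but the Product team wins overall — the comparison reverses. Team Alpha's tickets skew toward P0, which has a lower base rate.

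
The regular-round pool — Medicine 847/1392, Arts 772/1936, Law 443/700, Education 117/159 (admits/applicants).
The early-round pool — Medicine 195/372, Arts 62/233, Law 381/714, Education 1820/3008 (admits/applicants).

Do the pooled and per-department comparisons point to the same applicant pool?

Medicine: the regular-round pool 847/1392 = 60.8%, the early-round pool 195/372 = 52.4% → the regular-round pool
Arts: the regular-round pool 772/1936 = 39.9%, the early-round pool 62/233 = 26.6% → the regular-round pool
Law: the regular-round pool 443/700 = 63.3%, the early-round pool 381/714 = 53.4% → the regular-round pool
Education: the regular-round pool 117/159 = 73.6%, the early-round pool 1820/3008 = 60.5% → the regular-round pool
Overall: the regular-round pool 2179/4187 = 52.0%, the early-round pool 2458/4327 = 56.8% → the early-round pool
The regular-round pool wins each department group but the early-round pool wins overall — the comparison reverses. The regular-round pool's applicants skew toward Arts, which has a lower base rate.

No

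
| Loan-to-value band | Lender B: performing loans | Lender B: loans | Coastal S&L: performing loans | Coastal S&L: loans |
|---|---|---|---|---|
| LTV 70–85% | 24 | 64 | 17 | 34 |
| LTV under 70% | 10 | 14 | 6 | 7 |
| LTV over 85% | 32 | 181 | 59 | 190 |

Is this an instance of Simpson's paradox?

No

LTV 70–85%: Lender B 24/64 = 37.5%, Coastal S&L 17/34 = 50.0% → Coastal S&L
LTV under 70%: Lender B 10/14 = 71.4%, Coastal S&L 6/7 = 85.7% → Coastal S&L
LTV over 85%: Lender B 32/181 = 17.7%, Coastal S&L 59/190 = 31.1% → Coastal S&L
Overall: Lender B 66/259 = 25.5%, Coastal S&L 82/231 = 35.5% → Coastal S&L
Coastal S&L wins overall and in every loan-to-value group — no reversal.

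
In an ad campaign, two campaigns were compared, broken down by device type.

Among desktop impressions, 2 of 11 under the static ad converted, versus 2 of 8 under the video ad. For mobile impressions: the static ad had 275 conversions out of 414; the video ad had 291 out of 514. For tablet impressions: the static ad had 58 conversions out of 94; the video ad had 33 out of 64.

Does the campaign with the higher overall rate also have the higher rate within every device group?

Desktop: the static ad 2/11 = 18.2%, the video ad 2/8 = 25.0% → the video ad
Mobile: the static ad 275/414 = 66.4%, the video ad 291/514 = 56.6% → the static ad
Tablet: the static ad 58/94 = 61.7%, the video ad 33/64 = 51.6% → the static ad
Overall: the static ad 335/519 = 64.5%, the video ad 326/586 = 55.6% → the static ad
Neither sweeps: the static ad wins 2 of 3 groups, the video ad wins 1. The static ad wins overall but not every group — no Simpson reversal.

No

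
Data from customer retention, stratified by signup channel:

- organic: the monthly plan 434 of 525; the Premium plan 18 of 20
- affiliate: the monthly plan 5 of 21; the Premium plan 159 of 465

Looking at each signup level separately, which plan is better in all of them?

the Premium plan

Organic: the monthly plan 434/525 = 82.7%, the Premium plan 18/20 = 90.0% → the Premium plan
Affiliate: the monthly plan 5/21 = 23.8%, the Premium plan 159/465 = 34.2% → the Premium plan
The Premium plan has the higher rate in both groups.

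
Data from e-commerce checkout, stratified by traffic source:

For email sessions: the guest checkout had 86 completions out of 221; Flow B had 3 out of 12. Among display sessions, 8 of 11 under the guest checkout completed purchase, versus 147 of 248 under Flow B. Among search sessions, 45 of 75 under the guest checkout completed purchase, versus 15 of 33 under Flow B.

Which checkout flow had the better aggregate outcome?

Email: the guest checkout 86/221 = 38.9%, Flow B 3/12 = 25.0% → the guest checkout
Display: the guest checkout 8/11 = 72.7%, Flow B 147/248 = 59.3% → the guest checkout
Search: the guest checkout 45/75 = 60.0%, Flow B 15/33 = 45.5% → the guest checkout
Overall: the guest checkout 139/307 = 45.3%, Flow B 165/293 = 56.3% → Flow B
(The guest checkout wins every traffic group but Flow B wins overall — the guest checkout's sessions skew toward the low-rate email group.)

Flow B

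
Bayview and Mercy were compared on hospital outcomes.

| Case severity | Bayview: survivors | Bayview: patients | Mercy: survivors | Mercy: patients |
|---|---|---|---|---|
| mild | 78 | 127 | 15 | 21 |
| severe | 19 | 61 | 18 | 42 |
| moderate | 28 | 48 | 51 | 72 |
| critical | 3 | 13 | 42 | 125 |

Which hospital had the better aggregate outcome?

Mild: Bayview 78/127 = 61.4%, Mercy 15/21 = 71.4% → Mercy
Severe: Bayview 19/61 = 31.1%, Mercy 18/42 = 42.9% → Mercy
Moderate: Bayview 28/48 = 58.3%, Mercy 51/72 = 70.8% → Mercy
Critical: Bayview 3/13 = 23.1%, Mercy 42/125 = 33.6% → Mercy
Overall: Bayview 128/249 = 51.4%, Mercy 126/260 = 48.5% → Bayview
(Mercy wins every case group but Bayview wins overall — Mercy's patients skew toward the low-rate critical group.)

Bayview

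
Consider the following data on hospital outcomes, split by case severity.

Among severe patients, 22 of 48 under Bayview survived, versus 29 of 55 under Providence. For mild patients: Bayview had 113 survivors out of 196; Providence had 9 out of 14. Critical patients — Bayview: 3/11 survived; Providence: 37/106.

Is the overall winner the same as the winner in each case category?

Severe: Bayview 22/48 = 45.8%, Providence 29/55 = 52.7% → Providence
Mild: Bayview 113/196 = 57.7%, Providence 9/14 = 64.3% → Providence
Critical: Bayview 3/11 = 27.3%, Providence 37/106 = 34.9% → Providence
Overall: Bayview 138/255 = 54.1%, Providence 75/175 = 42.9% → Bayview
Providence wins each case group but Bayview wins overall — the comparison reverses. Providence's patients skew toward critical, which has a lower base rate.

No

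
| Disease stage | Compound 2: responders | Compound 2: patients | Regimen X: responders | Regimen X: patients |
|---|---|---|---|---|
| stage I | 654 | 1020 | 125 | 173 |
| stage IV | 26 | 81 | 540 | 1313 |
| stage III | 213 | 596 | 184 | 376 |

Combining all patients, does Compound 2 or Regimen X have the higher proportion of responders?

Compound 2

Stage I: Compound 2 654/1020 = 64.1%, Regimen X 125/173 = 72.3% → Regimen X
Stage IV: Compound 2 26/81 = 32.1%, Regimen X 540/1313 = 41.1% → Regimen X
Stage III: Compound 2 213/596 = 35.7%, Regimen X 184/376 = 48.9% → Regimen X
Overall: Compound 2 893/1697 = 52.6%, Regimen X 849/1862 = 45.6% → Compound 2
(Regimen X wins every disease group but Compound 2 wins overall — Regimen X's patients skew toward the low-rate stage IV group.)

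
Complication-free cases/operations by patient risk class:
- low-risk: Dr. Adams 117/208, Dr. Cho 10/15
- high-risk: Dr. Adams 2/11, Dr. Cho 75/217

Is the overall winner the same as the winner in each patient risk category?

No

Low-risk: Dr. Adams 117/208 = 56.2%, Dr. Cho 10/15 = 66.7% → Dr. Cho
High-risk: Dr. Adams 2/11 = 18.2%, Dr. Cho 75/217 = 34.6% → Dr. Cho
Overall: Dr. Adams 119/219 = 54.3%, Dr. Cho 85/232 = 36.6% → Dr. Adams
Dr. Cho wins each patient risk group but Dr. Adams wins overall — the comparison reverses. Dr. Cho's operations skew toward high-risk, which has a lower base rate.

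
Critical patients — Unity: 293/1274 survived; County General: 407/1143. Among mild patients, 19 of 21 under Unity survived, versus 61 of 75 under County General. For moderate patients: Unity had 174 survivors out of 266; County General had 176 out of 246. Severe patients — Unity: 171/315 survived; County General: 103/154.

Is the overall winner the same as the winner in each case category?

No

Critical: Unity 293/1274 = 23.0%, County General 407/1143 = 35.6% → County General
Mild: Unity 19/21 = 90.5%, County General 61/75 = 81.3% → Unity
Moderate: Unity 174/266 = 65.4%, County General 176/246 = 71.5% → County General
Severe: Unity 171/315 = 54.3%, County General 103/154 = 66.9% → County General
Overall: Unity 657/1876 = 35.0%, County General 747/1618 = 46.2% → County General
Neither sweeps: Unity wins 1 of 4 groups, County General wins 3. County General wins overall but not every group — no Simpson reversal.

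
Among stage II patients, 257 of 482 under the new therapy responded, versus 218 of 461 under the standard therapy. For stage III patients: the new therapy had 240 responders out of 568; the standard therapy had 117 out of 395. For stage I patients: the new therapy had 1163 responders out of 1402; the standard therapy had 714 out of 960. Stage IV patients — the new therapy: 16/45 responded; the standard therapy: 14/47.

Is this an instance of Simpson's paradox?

Stage II: the new therapy 257/482 = 53.3%, the standard therapy 218/461 = 47.3% → the new therapy
Stage III: the new therapy 240/568 = 42.3%, the standard therapy 117/395 = 29.6% → the new therapy
Stage I: the new therapy 1163/1402 = 83.0%, the standard therapy 714/960 = 74.4% → the new therapy
Stage IV: the new therapy 16/45 = 35.6%, the standard therapy 14/47 = 29.8% → the new therapy
Overall: the new therapy 1676/2497 = 67.1%, the standard therapy 1063/1863 = 57.1% → the new therapy
The new therapy wins overall and in every disease group — no reversal.

No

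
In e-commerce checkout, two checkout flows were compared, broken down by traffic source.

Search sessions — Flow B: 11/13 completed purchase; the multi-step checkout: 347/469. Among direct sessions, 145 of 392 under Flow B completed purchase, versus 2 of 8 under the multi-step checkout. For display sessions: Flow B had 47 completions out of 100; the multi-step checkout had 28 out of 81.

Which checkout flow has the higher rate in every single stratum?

Search: Flow B 11/13 = 84.6%, the multi-step checkout 347/469 = 74.0% → Flow B
Direct: Flow B 145/392 = 37.0%, the multi-step checkout 2/8 = 25.0% → Flow B
Display: Flow B 47/100 = 47.0%, the multi-step checkout 28/81 = 34.6% → Flow B
Flow B has the higher rate in all 3 groups.

Flow B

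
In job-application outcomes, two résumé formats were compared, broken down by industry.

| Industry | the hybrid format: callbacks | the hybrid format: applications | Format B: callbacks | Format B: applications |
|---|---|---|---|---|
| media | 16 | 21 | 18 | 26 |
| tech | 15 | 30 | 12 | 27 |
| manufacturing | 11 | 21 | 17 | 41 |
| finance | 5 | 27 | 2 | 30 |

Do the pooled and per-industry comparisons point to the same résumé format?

Yes

Media: the hybrid format 16/21 = 76.2%, Format B 18/26 = 69.2% → the hybrid format
Tech: the hybrid format 15/30 = 50.0%, Format B 12/27 = 44.4% → the hybrid format
Manufacturing: the hybrid format 11/21 = 52.4%, Format B 17/41 = 41.5% → the hybrid format
Finance: the hybrid format 5/27 = 18.5%, Format B 2/30 = 6.7% → the hybrid format
Overall: the hybrid format 47/99 = 47.5%, Format B 49/124 = 39.5% → the hybrid format
The hybrid format wins overall and in every industry group — no reversal.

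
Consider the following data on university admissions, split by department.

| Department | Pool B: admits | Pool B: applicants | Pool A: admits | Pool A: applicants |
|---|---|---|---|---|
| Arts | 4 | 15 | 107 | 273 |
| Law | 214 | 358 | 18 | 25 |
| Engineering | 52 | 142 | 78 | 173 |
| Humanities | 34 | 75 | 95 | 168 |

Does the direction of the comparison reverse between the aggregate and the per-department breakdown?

Yes

Arts: Pool B 4/15 = 26.7%, Pool A 107/273 = 39.2% → Pool A
Law: Pool B 214/358 = 59.8%, Pool A 18/25 = 72.0% → Pool A
Engineering: Pool B 52/142 = 36.6%, Pool A 78/173 = 45.1% → Pool A
Humanities: Pool B 34/75 = 45.3%, Pool A 95/168 = 56.5% → Pool A
Overall: Pool B 304/590 = 51.5%, Pool A 298/639 = 46.6% → Pool B
Pool A wins each department group but Pool B wins overall — the comparison reverses. Pool A's applicants skew toward Arts, which has a lower base rate.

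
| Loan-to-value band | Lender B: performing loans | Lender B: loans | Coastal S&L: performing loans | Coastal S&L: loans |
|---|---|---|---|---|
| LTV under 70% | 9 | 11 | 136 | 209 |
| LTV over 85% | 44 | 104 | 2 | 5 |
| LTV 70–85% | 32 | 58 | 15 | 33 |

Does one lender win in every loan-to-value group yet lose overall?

Yes

LTV under 70%: Lender B 9/11 = 81.8%, Coastal S&L 136/209 = 65.1% → Lender B
LTV over 85%: Lender B 44/104 = 42.3%, Coastal S&L 2/5 = 40.0% → Lender B
LTV 70–85%: Lender B 32/58 = 55.2%, Coastal S&L 15/33 = 45.5% → Lender B
Overall: Lender B 85/173 = 49.1%, Coastal S&L 153/247 = 61.9% → Coastal S&L
Lender B wins each loan-to-value group but Coastal S&L wins overall — the comparison reverses. Lender B's loans skew toward LTV over 85%, which has a lower base rate.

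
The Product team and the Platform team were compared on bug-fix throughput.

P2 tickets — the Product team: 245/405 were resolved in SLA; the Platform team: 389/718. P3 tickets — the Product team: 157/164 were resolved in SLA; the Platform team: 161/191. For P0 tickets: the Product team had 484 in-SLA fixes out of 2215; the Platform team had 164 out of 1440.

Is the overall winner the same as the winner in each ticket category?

Yes

P2: the Product team 245/405 = 60.5%, the Platform team 389/718 = 54.2% → the Product team
P3: the Product team 157/164 = 95.7%, the Platform team 161/191 = 84.3% → the Product team
P0: the Product team 484/2215 = 21.9%, the Platform team 164/1440 = 11.4% → the Product team
Overall: the Product team 886/2784 = 31.8%, the Platform team 714/2349 = 30.4% → the Product team
The Product team wins overall and in every ticket group — no reversal.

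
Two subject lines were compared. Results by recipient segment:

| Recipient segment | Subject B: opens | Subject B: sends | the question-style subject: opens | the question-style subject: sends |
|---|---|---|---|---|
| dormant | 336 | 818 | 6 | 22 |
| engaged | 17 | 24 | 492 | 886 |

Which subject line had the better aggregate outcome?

the question-style subject

Dormant: Subject B 336/818 = 41.1%, the question-style subject 6/22 = 27.3% → Subject B
Engaged: Subject B 17/24 = 70.8%, the question-style subject 492/886 = 55.5% → Subject B
Overall: Subject B 353/842 = 41.9%, the question-style subject 498/908 = 54.8% → the question-style subject
(Subject B wins every recipient group but the question-style subject wins overall — Subject B's sends skew toward the low-rate dormant group.)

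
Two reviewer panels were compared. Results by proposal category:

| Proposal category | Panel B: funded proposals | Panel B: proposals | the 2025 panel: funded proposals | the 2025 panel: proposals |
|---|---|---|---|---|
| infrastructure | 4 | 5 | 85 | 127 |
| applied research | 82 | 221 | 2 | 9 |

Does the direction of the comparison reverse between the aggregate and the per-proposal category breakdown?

Infrastructure: Panel B 4/5 = 80.0%, the 2025 panel 85/127 = 66.9% → Panel B
Applied research: Panel B 82/221 = 37.1%, the 2025 panel 2/9 = 22.2% → Panel B
Overall: Panel B 86/226 = 38.1%, the 2025 panel 87/136 = 64.0% → the 2025 panel
Panel B wins each proposal group but the 2025 panel wins overall — the comparison reverses. Panel B's proposals skew toward applied research, which has a lower base rate.

Yes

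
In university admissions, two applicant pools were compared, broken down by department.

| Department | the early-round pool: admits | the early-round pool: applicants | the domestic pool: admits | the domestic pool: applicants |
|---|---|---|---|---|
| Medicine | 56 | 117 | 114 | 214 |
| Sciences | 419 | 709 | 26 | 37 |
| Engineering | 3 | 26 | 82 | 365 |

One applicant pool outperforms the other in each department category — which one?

the domestic pool

Medicine: the early-round pool 56/117 = 47.9%, the domestic pool 114/214 = 53.3% → the domestic pool
Sciences: the early-round pool 419/709 = 59.1%, the domestic pool 26/37 = 70.3% → the domestic pool
Engineering: the early-round pool 3/26 = 11.5%, the domestic pool 82/365 = 22.5% → the domestic pool
The domestic pool has the higher rate in all 3 groups.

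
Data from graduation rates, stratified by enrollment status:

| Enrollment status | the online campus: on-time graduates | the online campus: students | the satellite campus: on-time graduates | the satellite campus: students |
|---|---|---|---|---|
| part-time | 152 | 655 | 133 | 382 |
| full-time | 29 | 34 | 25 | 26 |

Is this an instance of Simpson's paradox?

No

Part-time: the online campus 152/655 = 23.2%, the satellite campus 133/382 = 34.8% → the satellite campus
Full-time: the online campus 29/34 = 85.3%, the satellite campus 25/26 = 96.2% → the satellite campus
Overall: the online campus 181/689 = 26.3%, the satellite campus 158/408 = 38.7% → the satellite campus
The satellite campus wins overall and in every enrollment group — no reversal.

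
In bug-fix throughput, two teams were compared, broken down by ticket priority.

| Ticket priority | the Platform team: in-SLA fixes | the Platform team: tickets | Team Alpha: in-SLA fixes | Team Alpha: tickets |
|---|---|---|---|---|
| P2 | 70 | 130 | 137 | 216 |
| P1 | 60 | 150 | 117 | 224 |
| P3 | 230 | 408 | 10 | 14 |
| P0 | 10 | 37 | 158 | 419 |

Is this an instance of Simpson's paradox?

P2: the Platform team 70/130 = 53.8%, Team Alpha 137/216 = 63.4% → Team Alpha
P1: the Platform team 60/150 = 40.0%, Team Alpha 117/224 = 52.2% → Team Alpha
P3: the Platform team 230/408 = 56.4%, Team Alpha 10/14 = 71.4% → Team Alpha
P0: the Platform team 10/37 = 27.0%, Team Alpha 158/419 = 37.7% → Team Alpha
Overall: the Platform team 370/725 = 51.0%, Team Alpha 422/873 = 48.3% → the Platform team
Team Alpha wins each ticket group but the Platform team wins overall — the comparison reverses. Team Alpha's tickets skew toward P0, which has a lower base rate.

Yes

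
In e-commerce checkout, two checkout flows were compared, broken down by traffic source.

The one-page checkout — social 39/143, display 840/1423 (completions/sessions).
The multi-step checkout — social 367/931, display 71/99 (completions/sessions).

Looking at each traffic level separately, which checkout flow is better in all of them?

Social: the one-page checkout 39/143 = 27.3%, the multi-step checkout 367/931 = 39.4% → the multi-step checkout
Display: the one-page checkout 840/1423 = 59.0%, the multi-step checkout 71/99 = 71.7% → the multi-step checkout
The multi-step checkout has the higher rate in both groups.

the multi-step checkout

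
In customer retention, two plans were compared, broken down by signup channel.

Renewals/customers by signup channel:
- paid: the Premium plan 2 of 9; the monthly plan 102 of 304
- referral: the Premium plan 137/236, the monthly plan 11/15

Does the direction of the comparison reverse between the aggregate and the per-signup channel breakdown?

Paid: the Premium plan 2/9 = 22.2%, the monthly plan 102/304 = 33.6% → the monthly plan
Referral: the Premium plan 137/236 = 58.1%, the monthly plan 11/15 = 73.3% → the monthly plan
Overall: the Premium plan 139/245 = 56.7%, the monthly plan 113/319 = 35.4% → the Premium plan
The monthly plan wins each signup group but the Premium plan wins overall — the comparison reverses. The monthly plan's customers skew toward paid, which has a lower base rate.

Yes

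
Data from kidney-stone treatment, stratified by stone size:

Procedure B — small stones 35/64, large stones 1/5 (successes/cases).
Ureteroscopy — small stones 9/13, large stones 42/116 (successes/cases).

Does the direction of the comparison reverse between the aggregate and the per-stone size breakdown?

Yes

Small stones: Procedure B 35/64 = 54.7%, ureteroscopy 9/13 = 69.2% → ureteroscopy
Large stones: Procedure B 1/5 = 20.0%, ureteroscopy 42/116 = 36.2% → ureteroscopy
Overall: Procedure B 36/69 = 52.2%, ureteroscopy 51/129 = 39.5% → Procedure B
Ureteroscopy wins each stone group but Procedure B wins overall — the comparison reverses. Ureteroscopy's cases skew toward large stones, which has a lower base rate.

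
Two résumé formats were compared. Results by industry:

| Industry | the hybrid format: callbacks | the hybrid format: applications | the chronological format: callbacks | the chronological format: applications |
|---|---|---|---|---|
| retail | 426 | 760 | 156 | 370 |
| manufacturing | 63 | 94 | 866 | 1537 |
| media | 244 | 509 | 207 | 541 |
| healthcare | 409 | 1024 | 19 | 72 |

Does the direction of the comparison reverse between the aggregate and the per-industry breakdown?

Yes

Retail: the hybrid format 426/760 = 56.1%, the chronological format 156/370 = 42.2% → the hybrid format
Manufacturing: the hybrid format 63/94 = 67.0%, the chronological format 866/1537 = 56.3% → the hybrid format
Media: the hybrid format 244/509 = 47.9%, the chronological format 207/541 = 38.3% → the hybrid format
Healthcare: the hybrid format 409/1024 = 39.9%, the chronological format 19/72 = 26.4% → the hybrid format
Overall: the hybrid format 1142/2387 = 47.8%, the chronological format 1248/2520 = 49.5% → the chronological format
The hybrid format wins each industry group but the chronological format wins overall — the comparison reverses. The hybrid format's applications skew toward healthcare, which has a lower base rate.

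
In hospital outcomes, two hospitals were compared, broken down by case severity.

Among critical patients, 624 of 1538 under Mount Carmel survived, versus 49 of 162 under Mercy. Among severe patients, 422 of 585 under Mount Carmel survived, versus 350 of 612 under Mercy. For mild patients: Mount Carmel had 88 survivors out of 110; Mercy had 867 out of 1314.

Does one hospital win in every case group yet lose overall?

Yes

Critical: Mount Carmel 624/1538 = 40.6%, Mercy 49/162 = 30.2% → Mount Carmel
Severe: Mount Carmel 422/585 = 72.1%, Mercy 350/612 = 57.2% → Mount Carmel
Mild: Mount Carmel 88/110 = 80.0%, Mercy 867/1314 = 66.0% → Mount Carmel
Overall: Mount Carmel 1134/2233 = 50.8%, Mercy 1266/2088 = 60.6% → Mercy
Mount Carmel wins each case group but Mercy wins overall — the comparison reverses. Mount Carmel's patients skew toward critical, which has a lower base rate.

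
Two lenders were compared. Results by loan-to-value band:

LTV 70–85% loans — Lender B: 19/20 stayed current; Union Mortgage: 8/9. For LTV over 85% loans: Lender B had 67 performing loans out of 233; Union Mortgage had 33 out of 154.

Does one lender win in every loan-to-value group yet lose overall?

No

LTV 70–85%: Lender B 19/20 = 95.0%, Union Mortgage 8/9 = 88.9% → Lender B
LTV over 85%: Lender B 67/233 = 28.8%, Union Mortgage 33/154 = 21.4% → Lender B
Overall: Lender B 86/253 = 34.0%, Union Mortgage 41/163 = 25.2% → Lender B
Lender B wins overall and in every loan-to-value group — no reversal.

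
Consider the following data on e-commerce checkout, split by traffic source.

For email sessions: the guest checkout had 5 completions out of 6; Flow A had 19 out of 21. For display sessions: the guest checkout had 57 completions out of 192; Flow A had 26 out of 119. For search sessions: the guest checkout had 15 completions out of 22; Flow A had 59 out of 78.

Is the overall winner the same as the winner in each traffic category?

Email: the guest checkout 5/6 = 83.3%, Flow A 19/21 = 90.5% → Flow A
Display: the guest checkout 57/192 = 29.7%, Flow A 26/119 = 21.8% → the guest checkout
Search: the guest checkout 15/22 = 68.2%, Flow A 59/78 = 75.6% → Flow A
Overall: the guest checkout 77/220 = 35.0%, Flow A 104/218 = 47.7% → Flow A
Neither sweeps: the guest checkout wins 1 of 3 groups, Flow A wins 2. Flow A wins overall but not every group — no Simpson reversal.

No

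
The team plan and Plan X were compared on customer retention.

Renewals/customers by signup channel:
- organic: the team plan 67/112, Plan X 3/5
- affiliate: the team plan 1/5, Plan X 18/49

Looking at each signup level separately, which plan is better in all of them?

Organic: the team plan 67/112 = 59.8%, Plan X 3/5 = 60.0% → Plan X
Affiliate: the team plan 1/5 = 20.0%, Plan X 18/49 = 36.7% → Plan X
Plan X has the higher rate in both groups.

Plan X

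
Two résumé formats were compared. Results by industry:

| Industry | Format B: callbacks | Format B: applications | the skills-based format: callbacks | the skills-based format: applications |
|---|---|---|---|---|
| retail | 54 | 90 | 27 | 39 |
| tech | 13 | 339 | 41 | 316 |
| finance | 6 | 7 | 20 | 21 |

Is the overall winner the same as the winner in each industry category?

Yes

Retail: Format B 54/90 = 60.0%, the skills-based format 27/39 = 69.2% → the skills-based format
Tech: Format B 13/339 = 3.8%, the skills-based format 41/316 = 13.0% → the skills-based format
Finance: Format B 6/7 = 85.7%, the skills-based format 20/21 = 95.2% → the skills-based format
Overall: Format B 73/436 = 16.7%, the skills-based format 88/376 = 23.4% → the skills-based format
The skills-based format wins overall and in every industry group — no reversal.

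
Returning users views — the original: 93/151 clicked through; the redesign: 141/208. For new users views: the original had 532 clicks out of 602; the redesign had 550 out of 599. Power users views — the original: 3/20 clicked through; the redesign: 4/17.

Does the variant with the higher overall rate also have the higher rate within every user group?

Returning users: the original 93/151 = 61.6%, the redesign 141/208 = 67.8% → the redesign
New users: the original 532/602 = 88.4%, the redesign 550/599 = 91.8% → the redesign
Power users: the original 3/20 = 15.0%, the redesign 4/17 = 23.5% → the redesign
Overall: the original 628/773 = 81.2%, the redesign 695/824 = 84.3% → the redesign
The redesign wins overall and in every user group — no reversal.

Yes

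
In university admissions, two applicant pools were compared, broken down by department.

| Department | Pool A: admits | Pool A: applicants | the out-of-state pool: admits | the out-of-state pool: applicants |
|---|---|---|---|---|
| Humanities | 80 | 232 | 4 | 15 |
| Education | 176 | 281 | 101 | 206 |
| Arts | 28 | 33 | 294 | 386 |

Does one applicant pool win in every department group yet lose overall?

Yes

Humanities: Pool A 80/232 = 34.5%, the out-of-state pool 4/15 = 26.7% → Pool A
Education: Pool A 176/281 = 62.6%, the out-of-state pool 101/206 = 49.0% → Pool A
Arts: Pool A 28/33 = 84.8%, the out-of-state pool 294/386 = 76.2% → Pool A
Overall: Pool A 284/546 = 52.0%, the out-of-state pool 399/607 = 65.7% → the out-of-state pool
Pool A wins each department group but the out-of-state pool wins overall — the comparison reverses. Pool A's applicants skew toward Humanities, which has a lower base rate.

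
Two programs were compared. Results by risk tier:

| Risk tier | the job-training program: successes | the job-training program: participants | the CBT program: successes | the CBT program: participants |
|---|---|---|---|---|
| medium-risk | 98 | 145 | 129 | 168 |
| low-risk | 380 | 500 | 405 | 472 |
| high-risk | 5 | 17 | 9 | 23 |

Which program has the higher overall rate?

Medium-risk: the job-training program 98/145 = 67.6%, the CBT program 129/168 = 76.8% → the CBT program
Low-risk: the job-training program 380/500 = 76.0%, the CBT program 405/472 = 85.8% → the CBT program
High-risk: the job-training program 5/17 = 29.4%, the CBT program 9/23 = 39.1% → the CBT program
Overall: the job-training program 483/662 = 73.0%, the CBT program 543/663 = 81.9% → the CBT program

the CBT program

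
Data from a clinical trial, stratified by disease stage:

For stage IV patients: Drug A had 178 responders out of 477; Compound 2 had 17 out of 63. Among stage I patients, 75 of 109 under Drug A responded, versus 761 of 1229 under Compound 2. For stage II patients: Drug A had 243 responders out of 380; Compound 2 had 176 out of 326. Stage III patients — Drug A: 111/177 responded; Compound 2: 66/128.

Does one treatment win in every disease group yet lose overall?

Stage IV: Drug A 178/477 = 37.3%, Compound 2 17/63 = 27.0% → Drug A
Stage I: Drug A 75/109 = 68.8%, Compound 2 761/1229 = 61.9% → Drug A
Stage II: Drug A 243/380 = 63.9%, Compound 2 176/326 = 54.0% → Drug A
Stage III: Drug A 111/177 = 62.7%, Compound 2 66/128 = 51.6% → Drug A
Overall: Drug A 607/1143 = 53.1%, Compound 2 1020/1746 = 58.4% → Compound 2
Drug A wins each disease group but Compound 2 wins overall — the comparison reverses. Drug A's patients skew toward stage IV, which has a lower base rate.

Yes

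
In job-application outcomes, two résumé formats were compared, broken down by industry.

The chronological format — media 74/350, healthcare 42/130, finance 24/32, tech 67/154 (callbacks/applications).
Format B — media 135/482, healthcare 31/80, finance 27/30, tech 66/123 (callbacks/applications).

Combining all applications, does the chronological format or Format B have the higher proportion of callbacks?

Media: the chronological format 74/350 = 21.1%, Format B 135/482 = 28.0% → Format B
Healthcare: the chronological format 42/130 = 32.3%, Format B 31/80 = 38.8% → Format B
Finance: the chronological format 24/32 = 75.0%, Format B 27/30 = 90.0% → Format B
Tech: the chronological format 67/154 = 43.5%, Format B 66/123 = 53.7% → Format B
Overall: the chronological format 207/666 = 31.1%, Format B 259/715 = 36.2% → Format B

Format B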